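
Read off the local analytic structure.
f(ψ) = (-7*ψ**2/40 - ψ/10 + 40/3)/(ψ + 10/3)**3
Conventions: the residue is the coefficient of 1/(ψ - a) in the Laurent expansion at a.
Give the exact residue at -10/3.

At the order-3 pole -10/3 set g(ψ) = (ψ - (-10/3))^3*f(ψ) = -7*ψ**2/40 - ψ/10 + 40/3.
Order-3 pole: residue = g''(a)/2; g''(-10/3) = -7/20, so the residue is -7/40.

The residue is -7/40.


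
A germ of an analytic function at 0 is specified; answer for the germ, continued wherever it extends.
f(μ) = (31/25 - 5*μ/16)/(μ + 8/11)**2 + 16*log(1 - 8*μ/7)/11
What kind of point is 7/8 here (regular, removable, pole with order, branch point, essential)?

The term (16/11)*log(1 - μ/(7/8)) has argument 1 - 7/8/(7/8) = 0 at 7/8: a logarithmic (infinitely-sheeted) branch point; the remaining terms are analytic or single-valued there.

The point is a logarithmic branch point.


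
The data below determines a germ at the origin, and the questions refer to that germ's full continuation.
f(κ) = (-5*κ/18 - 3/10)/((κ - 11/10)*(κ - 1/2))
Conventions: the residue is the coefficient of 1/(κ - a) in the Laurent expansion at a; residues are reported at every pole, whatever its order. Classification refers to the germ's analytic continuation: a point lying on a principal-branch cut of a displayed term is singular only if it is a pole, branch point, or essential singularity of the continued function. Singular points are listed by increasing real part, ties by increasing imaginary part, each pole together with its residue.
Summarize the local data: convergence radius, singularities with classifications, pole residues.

Radius of convergence at 0: 1/2.
At 1/2: a pole of order 1; residue 79/108.
At 11/10: a pole of order 1; residue -109/108.

Denominator factor (κ - 11/10): pole of order 1 at 11/10, modulus 11/10.
Denominator factor (κ - 1/2): pole of order 1 at 1/2, modulus 1/2.
The radius of convergence is the smallest modulus among the singular points: 1/2.
At the order-1 pole 1/2 set g(κ) = (κ - (1/2))*f(κ) = (-5*κ/18 - 3/10)/(κ - 11/10).
Simple pole: residue = g(a) at a = 1/2, which is 79/108.
At the order-1 pole 11/10 set g(κ) = (κ - (11/10))*f(κ) = (-5*κ/18 - 3/10)/(κ - 1/2).
Simple pole: residue = g(a) at a = 11/10, which is -109/108.
List the singular points by increasing real part (a conjugate pair: the negative imaginary part first).


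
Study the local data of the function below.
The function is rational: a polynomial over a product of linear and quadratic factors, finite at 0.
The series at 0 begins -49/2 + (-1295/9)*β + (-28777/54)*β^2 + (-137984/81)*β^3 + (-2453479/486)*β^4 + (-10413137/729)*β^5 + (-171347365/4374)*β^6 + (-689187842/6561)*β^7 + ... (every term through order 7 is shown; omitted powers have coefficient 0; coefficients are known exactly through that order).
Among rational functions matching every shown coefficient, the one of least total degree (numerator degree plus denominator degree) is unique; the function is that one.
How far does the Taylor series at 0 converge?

The radius of convergence is 3/7.

No rational of total degree below 4 reproduces all 8 coefficients; solving the [2/2] Pade equations on them gives f(β) = (20*β**2/21 - 38*β/7 - 9/2)/(β - 3/7)**2, whose expansion matches every shown term.
Denominator factor (β - 3/7)^2: pole of order 2 at 3/7, modulus 3/7.
The radius of convergence is the smallest modulus among the singular points: 3/7.


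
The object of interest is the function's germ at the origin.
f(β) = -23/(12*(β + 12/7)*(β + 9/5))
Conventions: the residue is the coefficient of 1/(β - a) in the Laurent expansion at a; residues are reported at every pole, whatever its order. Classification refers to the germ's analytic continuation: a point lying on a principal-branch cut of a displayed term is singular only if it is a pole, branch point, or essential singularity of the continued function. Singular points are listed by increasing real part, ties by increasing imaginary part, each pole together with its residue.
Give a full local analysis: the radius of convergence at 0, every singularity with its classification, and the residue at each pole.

Denominator factor (β + 12/7): pole of order 1 at -12/7, modulus 12/7.
Denominator factor (β + 9/5): pole of order 1 at -9/5, modulus 9/5.
The radius of convergence is the smallest modulus among the singular points: 12/7.
At the order-1 pole -9/5 set g(β) = (β - (-9/5))*f(β) = -23/(12*(β + 12/7)).
Simple pole: residue = g(a) at a = -9/5, which is 805/36.
At the order-1 pole -12/7 set g(β) = (β - (-12/7))*f(β) = -23/(12*(β + 9/5)).
Simple pole: residue = g(a) at a = -12/7, which is -805/36.
List the singular points by increasing real part (a conjugate pair: the negative imaginary part first).

Radius of convergence at 0: 12/7.
At -9/5: a pole of order 1; residue 805/36.
At -12/7: a pole of order 1; residue -805/36.


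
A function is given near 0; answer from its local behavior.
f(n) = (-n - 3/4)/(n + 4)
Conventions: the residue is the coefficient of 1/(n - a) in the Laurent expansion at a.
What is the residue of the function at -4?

At the order-1 pole -4 set g(n) = (n - (-4))*f(n) = -n - 3/4.
Simple pole: residue = g(a) at a = -4, which is 13/4.

The residue is 13/4.


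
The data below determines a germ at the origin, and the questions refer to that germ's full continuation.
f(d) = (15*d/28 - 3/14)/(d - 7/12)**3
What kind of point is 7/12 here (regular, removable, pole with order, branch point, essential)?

The denominator factor d - 7/12 vanishes at 7/12 and appears to the power 3; the numerator there equals 11/112, nonzero, and no other factor vanishes.
Hence a pole whose order is the multiplicity, 3.

The point is a pole of order 3.


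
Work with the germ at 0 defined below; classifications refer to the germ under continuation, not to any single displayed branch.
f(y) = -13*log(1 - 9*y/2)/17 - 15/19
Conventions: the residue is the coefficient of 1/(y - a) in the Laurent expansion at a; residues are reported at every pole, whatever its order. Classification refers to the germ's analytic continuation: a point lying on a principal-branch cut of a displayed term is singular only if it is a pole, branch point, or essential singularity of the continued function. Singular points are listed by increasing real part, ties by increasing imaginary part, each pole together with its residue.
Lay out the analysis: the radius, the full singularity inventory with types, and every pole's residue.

Radius of convergence at 0: 2/9.
At 2/9: a logarithmic branch point.

Branch term (-13/17)*log(1 - y/(2/9)): its argument vanishes at y = 2/9, a logarithmic branch point, modulus 2/9.
The radius of convergence is the smallest modulus among the singular points: 2/9.


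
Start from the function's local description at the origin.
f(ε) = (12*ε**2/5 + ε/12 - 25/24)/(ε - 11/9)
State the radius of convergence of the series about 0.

Denominator factor (ε - 11/9): pole of order 1 at 11/9, modulus 11/9.
The radius of convergence is the smallest modulus among the singular points: 11/9.

The radius of convergence is 11/9.


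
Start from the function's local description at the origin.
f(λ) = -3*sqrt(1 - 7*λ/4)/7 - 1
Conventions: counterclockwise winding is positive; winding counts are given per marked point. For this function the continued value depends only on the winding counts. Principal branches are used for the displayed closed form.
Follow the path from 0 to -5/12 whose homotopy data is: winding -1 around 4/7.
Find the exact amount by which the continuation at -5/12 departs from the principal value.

Continued minus principal equals (1/14)*sqrt(249).

The rational part is single-valued and drops out of the difference; each branch term changes only by its own monodromy.
(-3/7)*sqrt(1 - λ/(4/7)): winding -1 is odd, the square root flips sign, contributing -2*(-3/7)*sqrt(1 - (-5/12)/(4/7)) = -2*(-3/7)*sqrt(83/48) = (1/14)*sqrt(249).
Summing the contributions at λ = -5/12 gives (1/14)*sqrt(249).


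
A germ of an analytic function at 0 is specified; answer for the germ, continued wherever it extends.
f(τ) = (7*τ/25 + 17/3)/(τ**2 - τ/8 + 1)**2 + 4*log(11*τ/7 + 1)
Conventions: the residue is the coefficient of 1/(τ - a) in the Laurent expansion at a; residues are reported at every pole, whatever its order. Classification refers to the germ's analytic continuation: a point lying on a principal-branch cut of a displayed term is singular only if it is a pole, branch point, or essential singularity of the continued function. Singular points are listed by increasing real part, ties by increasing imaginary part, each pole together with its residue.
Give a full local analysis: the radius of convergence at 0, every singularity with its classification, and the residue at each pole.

Radius of convergence at 0: 7/11.
At -7/11: a logarithmic branch point.
At (1/16) - ((1/16)*sqrt(255))*i: a pole of order 2; residue ((436544/4876875)*sqrt(255))*i.
At (1/16) + ((1/16)*sqrt(255))*i: a pole of order 2; residue -((436544/4876875)*sqrt(255))*i.

Denominator factor (τ**2 - τ/8 + 1)^2: discriminant -255/64, complex-conjugate roots (1/16) + ((1/16)*sqrt(255))*i and (1/16) - ((1/16)*sqrt(255))*i; poles of order 2, moduli 1 and 1.
Branch term (4)*log(1 - τ/(-7/11)): its argument vanishes at τ = -7/11, a logarithmic branch point, modulus 7/11.
The radius of convergence is the smallest modulus among the singular points: 7/11.
The branch term is analytic at (1/16) - ((1/16)*sqrt(255))*i and contributes nothing to the residue; only the rational part matters.
The factor τ**2 - τ/8 + 1 splits as (τ - a)(τ - a') with a = (1/16) - ((1/16)*sqrt(255))*i, a' = (1/16) + ((1/16)*sqrt(255))*i. At the order-2 pole a set g(τ) = (τ - a)^2*(rational part) = [7*τ/25 + 17/3] / (τ - a')^2.
Order-2 pole: residue = g'(a); g'((1/16) - ((1/16)*sqrt(255))*i) = ((436544/4876875)*sqrt(255))*i, so the residue is ((436544/4876875)*sqrt(255))*i.
The branch term is analytic at (1/16) + ((1/16)*sqrt(255))*i and contributes nothing to the residue; only the rational part matters.
The factor τ**2 - τ/8 + 1 splits as (τ - a)(τ - a') with a = (1/16) + ((1/16)*sqrt(255))*i, a' = (1/16) - ((1/16)*sqrt(255))*i. At the order-2 pole a set g(τ) = (τ - a)^2*(rational part) = [7*τ/25 + 17/3] / (τ - a')^2.
Order-2 pole: residue = g'(a); g'((1/16) + ((1/16)*sqrt(255))*i) = -((436544/4876875)*sqrt(255))*i, so the residue is -((436544/4876875)*sqrt(255))*i.
List the singular points by increasing real part (a conjugate pair: the negative imaginary part first).


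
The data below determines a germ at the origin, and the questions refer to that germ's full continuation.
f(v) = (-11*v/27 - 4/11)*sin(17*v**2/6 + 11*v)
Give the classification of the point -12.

The point is a regular point.

There is no denominator, hence no pole anywhere.
The factor sin(17*v**2/6 + 11*v) is entire.
So the germ continues analytically to -12.


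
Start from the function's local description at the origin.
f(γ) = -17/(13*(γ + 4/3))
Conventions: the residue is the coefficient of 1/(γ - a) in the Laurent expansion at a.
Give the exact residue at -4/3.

The residue is -17/13.

At the order-1 pole -4/3 set g(γ) = (γ - (-4/3))*f(γ) = -17/13.
Simple pole: residue = g(a) at a = -4/3, which is -17/13.


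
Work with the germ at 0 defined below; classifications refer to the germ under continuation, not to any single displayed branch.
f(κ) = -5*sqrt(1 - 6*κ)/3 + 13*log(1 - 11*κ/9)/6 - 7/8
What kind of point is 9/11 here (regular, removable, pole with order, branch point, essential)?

The term (13/6)*log(1 - κ/(9/11)) has argument 1 - 9/11/(9/11) = 0 at 9/11: a logarithmic (infinitely-sheeted) branch point; the remaining terms are analytic or single-valued there.

The point is a logarithmic branch point.


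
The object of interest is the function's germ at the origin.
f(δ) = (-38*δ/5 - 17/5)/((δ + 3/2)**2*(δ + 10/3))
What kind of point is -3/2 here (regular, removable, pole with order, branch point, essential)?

The point is a pole of order 2.

The denominator factor δ + 3/2 vanishes at -3/2 and appears to the power 2; the numerator there equals 8, nonzero, and no other factor vanishes.
Hence a pole whose order is the multiplicity, 2.


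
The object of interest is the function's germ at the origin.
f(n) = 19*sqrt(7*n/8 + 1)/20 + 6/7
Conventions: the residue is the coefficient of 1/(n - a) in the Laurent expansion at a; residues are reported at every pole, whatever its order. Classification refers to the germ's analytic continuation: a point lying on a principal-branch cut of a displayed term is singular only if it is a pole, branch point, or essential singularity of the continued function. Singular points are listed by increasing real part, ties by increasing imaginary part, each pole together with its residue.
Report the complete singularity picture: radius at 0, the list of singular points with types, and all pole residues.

Radius of convergence at 0: 8/7.
At -8/7: an algebraic (square-root) branch point.

Branch term (19/20)*sqrt(1 - n/(-8/7)): its argument vanishes at n = -8/7, a square-root branch point, modulus 8/7.
The radius of convergence is the smallest modulus among the singular points: 8/7.


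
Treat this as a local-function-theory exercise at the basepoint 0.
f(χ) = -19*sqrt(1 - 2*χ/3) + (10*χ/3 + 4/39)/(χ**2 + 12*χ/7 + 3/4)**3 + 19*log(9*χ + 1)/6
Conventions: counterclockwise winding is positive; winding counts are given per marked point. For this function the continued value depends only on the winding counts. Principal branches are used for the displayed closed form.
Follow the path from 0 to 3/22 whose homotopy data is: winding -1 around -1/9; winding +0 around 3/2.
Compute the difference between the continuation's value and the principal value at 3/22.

Continued minus principal equals -(19/3)*pi*i.

The rational part is single-valued and drops out of the difference; each branch term changes only by its own monodromy.
(19/6)*log(1 - χ/(-1/9)): each positive loop around -1/9 adds 2*pi*i to the log, so winding -1 contributes (19/6)*(-1)*2*pi*i = -(19/3)*pi*i.
(-19)*sqrt(1 - χ/(3/2)): winding +0 is even, the square root returns to the same sheet, contribution 0.
Summing the contributions at χ = 3/22 gives -(19/3)*pi*i.


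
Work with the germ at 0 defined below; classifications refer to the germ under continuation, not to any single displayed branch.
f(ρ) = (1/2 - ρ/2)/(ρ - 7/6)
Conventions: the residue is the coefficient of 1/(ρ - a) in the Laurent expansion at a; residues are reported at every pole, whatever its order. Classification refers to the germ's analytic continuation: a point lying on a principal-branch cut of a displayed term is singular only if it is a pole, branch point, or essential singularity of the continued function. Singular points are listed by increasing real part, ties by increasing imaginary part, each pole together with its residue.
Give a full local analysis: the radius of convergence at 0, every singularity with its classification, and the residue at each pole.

Denominator factor (ρ - 7/6): pole of order 1 at 7/6, modulus 7/6.
The radius of convergence is the smallest modulus among the singular points: 7/6.
At the order-1 pole 7/6 set g(ρ) = (ρ - (7/6))*f(ρ) = 1/2 - ρ/2.
Simple pole: residue = g(a) at a = 7/6, which is -1/12.

Radius of convergence at 0: 7/6.
At 7/6: a pole of order 1; residue -1/12.


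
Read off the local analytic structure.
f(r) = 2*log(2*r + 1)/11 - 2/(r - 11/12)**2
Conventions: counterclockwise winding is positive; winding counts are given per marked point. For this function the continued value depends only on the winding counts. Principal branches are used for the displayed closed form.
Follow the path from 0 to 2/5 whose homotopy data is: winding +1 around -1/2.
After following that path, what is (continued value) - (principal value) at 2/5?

Continued minus principal equals (4/11)*pi*i.

The rational part is single-valued and drops out of the difference; each branch term changes only by its own monodromy.
(2/11)*log(1 - r/(-1/2)): each positive loop around -1/2 adds 2*pi*i to the log, so winding +1 contributes (2/11)*(1)*2*pi*i = (4/11)*pi*i.
Summing the contributions at r = 2/5 gives (4/11)*pi*i.


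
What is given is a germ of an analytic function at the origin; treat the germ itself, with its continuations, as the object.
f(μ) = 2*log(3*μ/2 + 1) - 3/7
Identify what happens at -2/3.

The term (2)*log(1 - μ/(-2/3)) has argument 1 - -2/3/(-2/3) = 0 at -2/3: a logarithmic (infinitely-sheeted) branch point; the remaining terms are analytic or single-valued there.

The point is a logarithmic branch point.


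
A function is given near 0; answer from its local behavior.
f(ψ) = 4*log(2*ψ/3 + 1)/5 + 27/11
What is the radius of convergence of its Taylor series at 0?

The radius of convergence is 3/2.

Branch term (4/5)*log(1 - ψ/(-3/2)): its argument vanishes at ψ = -3/2, a logarithmic branch point, modulus 3/2.
The radius of convergence is the smallest modulus among the singular points: 3/2.


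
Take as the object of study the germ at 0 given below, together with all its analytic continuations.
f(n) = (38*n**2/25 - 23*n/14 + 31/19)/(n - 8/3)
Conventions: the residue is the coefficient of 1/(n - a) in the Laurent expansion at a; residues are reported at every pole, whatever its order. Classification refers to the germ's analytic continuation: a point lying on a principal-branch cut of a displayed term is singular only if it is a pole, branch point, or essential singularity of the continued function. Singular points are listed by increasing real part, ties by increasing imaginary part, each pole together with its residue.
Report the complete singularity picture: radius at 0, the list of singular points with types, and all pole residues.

Radius of convergence at 0: 8/3.
At 8/3: a pole of order 1; residue 241181/29925.

Denominator factor (n - 8/3): pole of order 1 at 8/3, modulus 8/3.
The radius of convergence is the smallest modulus among the singular points: 8/3.
At the order-1 pole 8/3 set g(n) = (n - (8/3))*f(n) = 38*n**2/25 - 23*n/14 + 31/19.
Simple pole: residue = g(a) at a = 8/3, which is 241181/29925.


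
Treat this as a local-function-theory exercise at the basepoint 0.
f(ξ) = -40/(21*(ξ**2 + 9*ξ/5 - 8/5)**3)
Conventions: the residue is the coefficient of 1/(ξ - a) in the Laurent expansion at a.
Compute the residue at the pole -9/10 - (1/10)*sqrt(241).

The factor ξ**2 + 9*ξ/5 - 8/5 splits as (ξ - a)(ξ - a') with a = -9/10 - (1/10)*sqrt(241), a' = -9/10 + (1/10)*sqrt(241). At the order-3 pole a set g(ξ) = (ξ - a)^3*f(ξ) = [-40/21] / (ξ - a')^3.
Order-3 pole: residue = g''(a)/2; g''(-9/10 - (1/10)*sqrt(241)) = (500000/97982647)*sqrt(241), so the residue is (250000/97982647)*sqrt(241).

The residue is (250000/97982647)*sqrt(241).


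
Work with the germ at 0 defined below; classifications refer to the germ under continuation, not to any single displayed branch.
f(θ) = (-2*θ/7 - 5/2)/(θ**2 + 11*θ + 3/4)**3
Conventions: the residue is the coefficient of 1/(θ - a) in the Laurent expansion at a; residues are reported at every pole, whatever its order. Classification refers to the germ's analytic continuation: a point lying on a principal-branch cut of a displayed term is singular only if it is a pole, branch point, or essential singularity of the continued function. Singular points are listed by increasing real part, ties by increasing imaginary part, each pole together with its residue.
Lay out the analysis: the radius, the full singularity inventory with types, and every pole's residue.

Radius of convergence at 0: 11/2 - (1/2)*sqrt(118).
At -11/2 - (1/2)*sqrt(118): a pole of order 3; residue (39/11501224)*sqrt(118).
At -11/2 + (1/2)*sqrt(118): a pole of order 3; residue -(39/11501224)*sqrt(118).

Denominator factor (θ**2 + 11*θ + 3/4)^3: discriminant 118, real irrational roots -11/2 + (1/2)*sqrt(118) and -11/2 - (1/2)*sqrt(118); poles of order 3, moduli 11/2 - (1/2)*sqrt(118) and 11/2 + (1/2)*sqrt(118).
The radius of convergence is the smallest modulus among the singular points: 11/2 - (1/2)*sqrt(118).
The factor θ**2 + 11*θ + 3/4 splits as (θ - a)(θ - a') with a = -11/2 - (1/2)*sqrt(118), a' = -11/2 + (1/2)*sqrt(118). At the order-3 pole a set g(θ) = (θ - a)^3*f(θ) = [-2*θ/7 - 5/2] / (θ - a')^3.
Order-3 pole: residue = g''(a)/2; g''(-11/2 - (1/2)*sqrt(118)) = (39/5750612)*sqrt(118), so the residue is (39/11501224)*sqrt(118).
The factor θ**2 + 11*θ + 3/4 splits as (θ - a)(θ - a') with a = -11/2 + (1/2)*sqrt(118), a' = -11/2 - (1/2)*sqrt(118). At the order-3 pole a set g(θ) = (θ - a)^3*f(θ) = [-2*θ/7 - 5/2] / (θ - a')^3.
Order-3 pole: residue = g''(a)/2; g''(-11/2 + (1/2)*sqrt(118)) = -(39/5750612)*sqrt(118), so the residue is -(39/11501224)*sqrt(118).
List the singular points by increasing real part (a conjugate pair: the negative imaginary part first).


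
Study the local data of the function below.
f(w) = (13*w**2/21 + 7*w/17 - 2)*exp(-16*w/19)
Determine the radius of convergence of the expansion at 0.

The factor exp(-16*w/19) is entire and contributes no finite singular point.
The polynomial part has no poles.
No finite singular points: the Taylor series at 0 converges everywhere.

The radius of convergence is infinite.


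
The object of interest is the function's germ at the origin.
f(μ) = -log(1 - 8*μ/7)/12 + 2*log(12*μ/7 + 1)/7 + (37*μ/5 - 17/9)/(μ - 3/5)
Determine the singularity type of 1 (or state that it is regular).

Denominator factors: μ - 3/5 = 2/5 at μ = 1 — none vanishes.
Branch term log(1 - μ/(-7/12)): argument at 1 is 19/7, nonzero, so 1 is not its branch point (a point on a principal cut is still regular for the continued germ).
Branch term log(1 - μ/(7/8)): argument at 1 is -1/7, nonzero, so 1 is not its branch point (a point on a principal cut is still regular for the continued germ).
So the germ continues analytically to 1.

The point is a regular point.


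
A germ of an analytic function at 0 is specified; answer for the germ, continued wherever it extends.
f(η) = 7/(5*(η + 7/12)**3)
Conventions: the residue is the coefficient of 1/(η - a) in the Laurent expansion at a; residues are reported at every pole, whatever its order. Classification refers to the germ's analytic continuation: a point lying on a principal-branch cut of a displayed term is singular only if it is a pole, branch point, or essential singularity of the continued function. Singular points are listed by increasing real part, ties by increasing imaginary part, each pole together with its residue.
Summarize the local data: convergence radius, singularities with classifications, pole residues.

Radius of convergence at 0: 7/12.
At -7/12: a pole of order 3; residue 0.

Denominator factor (η + 7/12)^3: pole of order 3 at -7/12, modulus 7/12.
The radius of convergence is the smallest modulus among the singular points: 7/12.
At the order-3 pole -7/12 set g(η) = (η - (-7/12))^3*f(η) = 7/5.
Order-3 pole: residue = g''(a)/2; g''(-7/12) = 0, so the residue is 0.


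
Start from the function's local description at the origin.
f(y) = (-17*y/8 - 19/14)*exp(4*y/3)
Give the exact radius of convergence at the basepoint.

The radius of convergence is infinite.

The factor exp(4*y/3) is entire and contributes no finite singular point.
The polynomial part has no poles.
No finite singular points: the Taylor series at 0 converges everywhere.


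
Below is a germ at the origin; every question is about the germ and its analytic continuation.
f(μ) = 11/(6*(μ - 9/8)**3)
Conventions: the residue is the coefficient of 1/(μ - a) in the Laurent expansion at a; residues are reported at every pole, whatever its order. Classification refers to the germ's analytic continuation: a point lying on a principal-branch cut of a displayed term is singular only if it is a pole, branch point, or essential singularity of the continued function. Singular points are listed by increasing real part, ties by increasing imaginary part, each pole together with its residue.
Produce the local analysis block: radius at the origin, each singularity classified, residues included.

Denominator factor (μ - 9/8)^3: pole of order 3 at 9/8, modulus 9/8.
The radius of convergence is the smallest modulus among the singular points: 9/8.
At the order-3 pole 9/8 set g(μ) = (μ - (9/8))^3*f(μ) = 11/6.
Order-3 pole: residue = g''(a)/2; g''(9/8) = 0, so the residue is 0.

Radius of convergence at 0: 9/8.
At 9/8: a pole of order 3; residue 0.


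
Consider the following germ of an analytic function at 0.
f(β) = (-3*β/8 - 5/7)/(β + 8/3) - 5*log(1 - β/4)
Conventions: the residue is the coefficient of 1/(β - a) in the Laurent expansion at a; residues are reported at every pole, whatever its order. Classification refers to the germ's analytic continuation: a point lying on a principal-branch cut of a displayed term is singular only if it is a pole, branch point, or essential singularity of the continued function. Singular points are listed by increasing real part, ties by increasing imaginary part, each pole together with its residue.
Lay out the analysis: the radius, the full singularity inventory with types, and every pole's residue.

Denominator factor (β + 8/3): pole of order 1 at -8/3, modulus 8/3.
Branch term (-5)*log(1 - β/(4)): its argument vanishes at β = 4, a logarithmic branch point, modulus 4.
The radius of convergence is the smallest modulus among the singular points: 8/3.
The branch term is analytic at -8/3 and contributes nothing to the residue; only the rational part matters.
At the order-1 pole -8/3 set g(β) = (β - (-8/3))*(rational part) = -3*β/8 - 5/7.
Simple pole: residue = g(a) at a = -8/3, which is 2/7.
List the singular points by increasing real part (a conjugate pair: the negative imaginary part first).

Radius of convergence at 0: 8/3.
At -8/3: a pole of order 1; residue 2/7.
At 4: a logarithmic branch point.


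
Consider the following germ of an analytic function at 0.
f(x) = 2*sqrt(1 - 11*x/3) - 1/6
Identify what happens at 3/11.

The term (2)*sqrt(1 - x/(3/11)) has argument 1 - 3/11/(3/11) = 0 at 3/11: a square-root (algebraic, two-sheeted) branch point; the remaining terms are analytic or single-valued there.

The point is an algebraic (square-root) branch point.


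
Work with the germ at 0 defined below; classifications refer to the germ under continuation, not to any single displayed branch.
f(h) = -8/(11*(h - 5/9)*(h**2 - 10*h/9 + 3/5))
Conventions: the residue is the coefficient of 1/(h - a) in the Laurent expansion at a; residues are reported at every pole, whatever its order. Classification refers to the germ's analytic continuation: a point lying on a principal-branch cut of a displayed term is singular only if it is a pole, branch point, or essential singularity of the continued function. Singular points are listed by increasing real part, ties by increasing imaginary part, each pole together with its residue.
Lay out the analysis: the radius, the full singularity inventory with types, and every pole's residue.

Radius of convergence at 0: 5/9.
At (5/9) - ((1/45)*sqrt(590))*i: a pole of order 1; residue 810/649.
At 5/9: a pole of order 1; residue -1620/649.
At (5/9) + ((1/45)*sqrt(590))*i: a pole of order 1; residue 810/649.

Denominator factor (h - 5/9): pole of order 1 at 5/9, modulus 5/9.
Denominator factor (h**2 - 10*h/9 + 3/5): discriminant -472/405, complex-conjugate roots (5/9) + ((1/45)*sqrt(590))*i and (5/9) - ((1/45)*sqrt(590))*i; poles of order 1, moduli (1/5)*sqrt(15) and (1/5)*sqrt(15).
The radius of convergence is the smallest modulus among the singular points: 5/9.
The factor h**2 - 10*h/9 + 3/5 splits as (h - a)(h - a') with a = (5/9) - ((1/45)*sqrt(590))*i, a' = (5/9) + ((1/45)*sqrt(590))*i. At the order-1 pole a set g(h) = (h - a)*f(h) = [-8/(11*(h - 5/9))] / (h - a').
Simple pole: residue = g(a) at a = (5/9) - ((1/45)*sqrt(590))*i, which is 810/649.
At the order-1 pole 5/9 set g(h) = (h - (5/9))*f(h) = -8/(11*(h**2 - 10*h/9 + 3/5)).
Simple pole: residue = g(a) at a = 5/9, which is -1620/649.
The factor h**2 - 10*h/9 + 3/5 splits as (h - a)(h - a') with a = (5/9) + ((1/45)*sqrt(590))*i, a' = (5/9) - ((1/45)*sqrt(590))*i. At the order-1 pole a set g(h) = (h - a)*f(h) = [-8/(11*(h - 5/9))] / (h - a').
Simple pole: residue = g(a) at a = (5/9) + ((1/45)*sqrt(590))*i, which is 810/649.
List the singular points by increasing real part (a conjugate pair: the negative imaginary part first).


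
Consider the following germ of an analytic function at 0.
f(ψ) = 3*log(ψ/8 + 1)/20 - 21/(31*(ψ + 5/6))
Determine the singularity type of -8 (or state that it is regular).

The term (3/20)*log(1 - ψ/(-8)) has argument 1 - -8/(-8) = 0 at -8: a logarithmic (infinitely-sheeted) branch point; the remaining terms are analytic or single-valued there.

The point is a logarithmic branch point.


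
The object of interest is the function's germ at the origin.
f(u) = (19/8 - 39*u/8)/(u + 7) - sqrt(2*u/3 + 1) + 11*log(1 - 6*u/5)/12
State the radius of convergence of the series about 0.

Denominator factor (u + 7): pole of order 1 at -7, modulus 7.
Branch term (11/12)*log(1 - u/(5/6)): its argument vanishes at u = 5/6, a logarithmic branch point, modulus 5/6.
Branch term (-1)*sqrt(1 - u/(-3/2)): its argument vanishes at u = -3/2, a square-root branch point, modulus 3/2.
The radius of convergence is the smallest modulus among the singular points: 5/6.

The radius of convergence is 5/6.


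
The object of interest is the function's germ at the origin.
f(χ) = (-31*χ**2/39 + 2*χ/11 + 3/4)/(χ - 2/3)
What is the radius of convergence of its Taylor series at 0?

The radius of convergence is 2/3.

Denominator factor (χ - 2/3): pole of order 1 at 2/3, modulus 2/3.
The radius of convergence is the smallest modulus among the singular points: 2/3.


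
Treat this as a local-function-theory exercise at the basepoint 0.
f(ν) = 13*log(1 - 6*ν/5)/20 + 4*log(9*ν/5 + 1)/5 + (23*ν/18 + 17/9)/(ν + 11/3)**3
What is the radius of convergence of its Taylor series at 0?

Denominator factor (ν + 11/3)^3: pole of order 3 at -11/3, modulus 11/3.
Branch term (13/20)*log(1 - ν/(5/6)): its argument vanishes at ν = 5/6, a logarithmic branch point, modulus 5/6.
Branch term (4/5)*log(1 - ν/(-5/9)): its argument vanishes at ν = -5/9, a logarithmic branch point, modulus 5/9.
The radius of convergence is the smallest modulus among the singular points: 5/9.

The radius of convergence is 5/9.


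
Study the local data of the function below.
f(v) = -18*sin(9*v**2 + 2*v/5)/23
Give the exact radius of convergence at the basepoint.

The factor -sin(9*v**2 + 2*v/5) is entire and contributes no finite singular point.
The polynomial part has no poles.
No finite singular points: the Taylor series at 0 converges everywhere.

The radius of convergence is infinite.


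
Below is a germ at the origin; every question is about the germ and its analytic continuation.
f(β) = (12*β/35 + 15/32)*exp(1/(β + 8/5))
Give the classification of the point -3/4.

The point is a regular point.

There is no denominator, hence no pole anywhere.
The essential point of exp(1/(β - (-8/5))) is -8/5, not -3/4.
So the germ continues analytically to -3/4.


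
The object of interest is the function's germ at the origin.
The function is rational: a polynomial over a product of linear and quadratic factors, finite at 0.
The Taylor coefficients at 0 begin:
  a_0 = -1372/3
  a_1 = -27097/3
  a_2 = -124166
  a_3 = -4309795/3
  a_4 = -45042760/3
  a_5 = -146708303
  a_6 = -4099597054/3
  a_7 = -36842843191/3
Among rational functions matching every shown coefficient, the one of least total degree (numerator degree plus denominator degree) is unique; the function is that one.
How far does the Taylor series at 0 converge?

No rational of total degree below 5 reproduces all 8 coefficients; solving the [2/3] Pade equations on them gives f(u) = (5*u**2 - 5*u/3 + 4/3)/(u - 1/7)**3, whose expansion matches every shown term.
Denominator factor (u - 1/7)^3: pole of order 3 at 1/7, modulus 1/7.
The radius of convergence is the smallest modulus among the singular points: 1/7.

The radius of convergence is 1/7.


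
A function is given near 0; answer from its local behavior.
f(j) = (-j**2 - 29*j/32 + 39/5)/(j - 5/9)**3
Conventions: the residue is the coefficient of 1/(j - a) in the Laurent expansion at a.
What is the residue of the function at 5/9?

At the order-3 pole 5/9 set g(j) = (j - (5/9))^3*f(j) = -j**2 - 29*j/32 + 39/5.
Order-3 pole: residue = g''(a)/2; g''(5/9) = -2, so the residue is -1.

The residue is -1.


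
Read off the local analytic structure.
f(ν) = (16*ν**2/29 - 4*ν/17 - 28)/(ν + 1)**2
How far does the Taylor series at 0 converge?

Denominator factor (ν + 1)^2: pole of order 2 at -1, modulus 1.
The radius of convergence is the smallest modulus among the singular points: 1.

The radius of convergence is 1.


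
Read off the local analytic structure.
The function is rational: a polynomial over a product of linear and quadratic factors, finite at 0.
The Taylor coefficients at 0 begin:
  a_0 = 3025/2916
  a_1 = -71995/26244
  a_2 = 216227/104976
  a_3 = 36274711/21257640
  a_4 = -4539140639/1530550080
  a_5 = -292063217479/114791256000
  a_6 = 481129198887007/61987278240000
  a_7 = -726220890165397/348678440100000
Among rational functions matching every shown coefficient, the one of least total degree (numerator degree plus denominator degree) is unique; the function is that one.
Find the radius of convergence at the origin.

No rational of total degree below 6 reproduces all 8 coefficients; solving the [0/6] Pade equations on them gives f(θ) = 1/((θ + 6/5)**2*(θ**2 + 2*θ/5 + 9/11)**2), whose expansion matches every shown term.
Denominator factor (θ**2 + 2*θ/5 + 9/11)^2: discriminant -856/275, complex-conjugate roots (-1/5) + ((1/55)*sqrt(2354))*i and (-1/5) - ((1/55)*sqrt(2354))*i; poles of order 2, moduli (3/11)*sqrt(11) and (3/11)*sqrt(11).
Denominator factor (θ + 6/5)^2: pole of order 2 at -6/5, modulus 6/5.
The radius of convergence is the smallest modulus among the singular points: (3/11)*sqrt(11).

The radius of convergence is (3/11)*sqrt(11).


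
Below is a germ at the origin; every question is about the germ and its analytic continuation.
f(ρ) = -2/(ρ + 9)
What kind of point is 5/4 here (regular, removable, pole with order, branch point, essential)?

Denominator factors: ρ + 9 = 41/4 at ρ = 5/4 — none vanishes.
So the germ continues analytically to 5/4.

The point is a regular point.


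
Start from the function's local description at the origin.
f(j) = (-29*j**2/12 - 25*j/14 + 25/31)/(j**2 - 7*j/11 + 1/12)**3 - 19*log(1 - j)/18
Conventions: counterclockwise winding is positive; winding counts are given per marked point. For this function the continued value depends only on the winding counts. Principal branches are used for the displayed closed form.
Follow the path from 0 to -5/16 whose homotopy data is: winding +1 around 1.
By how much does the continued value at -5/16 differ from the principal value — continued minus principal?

The rational part is single-valued and drops out of the difference; each branch term changes only by its own monodromy.
(-19/18)*log(1 - j/(1)): each positive loop around 1 adds 2*pi*i to the log, so winding +1 contributes (-19/18)*(1)*2*pi*i = -(19/9)*pi*i.
Summing the contributions at j = -5/16 gives -(19/9)*pi*i.

Continued minus principal equals -(19/9)*pi*i.


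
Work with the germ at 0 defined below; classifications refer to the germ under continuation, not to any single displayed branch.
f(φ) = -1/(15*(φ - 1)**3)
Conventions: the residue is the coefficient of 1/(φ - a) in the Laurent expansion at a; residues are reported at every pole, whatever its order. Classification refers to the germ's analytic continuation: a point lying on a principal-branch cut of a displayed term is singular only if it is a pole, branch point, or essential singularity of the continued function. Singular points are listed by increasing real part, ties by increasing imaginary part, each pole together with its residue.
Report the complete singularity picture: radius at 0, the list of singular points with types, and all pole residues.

Denominator factor (φ - 1)^3: pole of order 3 at 1, modulus 1.
The radius of convergence is the smallest modulus among the singular points: 1.
At the order-3 pole 1 set g(φ) = (φ - (1))^3*f(φ) = -1/15.
Order-3 pole: residue = g''(a)/2; g''(1) = 0, so the residue is 0.

Radius of convergence at 0: 1.
At 1: a pole of order 3; residue 0.


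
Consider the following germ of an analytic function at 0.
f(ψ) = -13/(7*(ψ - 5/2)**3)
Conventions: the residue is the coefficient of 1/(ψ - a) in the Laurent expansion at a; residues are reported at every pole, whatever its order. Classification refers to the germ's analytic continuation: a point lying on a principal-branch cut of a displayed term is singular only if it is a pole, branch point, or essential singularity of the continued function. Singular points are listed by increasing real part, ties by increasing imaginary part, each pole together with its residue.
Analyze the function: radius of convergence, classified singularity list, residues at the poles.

Radius of convergence at 0: 5/2.
At 5/2: a pole of order 3; residue 0.

Denominator factor (ψ - 5/2)^3: pole of order 3 at 5/2, modulus 5/2.
The radius of convergence is the smallest modulus among the singular points: 5/2.
At the order-3 pole 5/2 set g(ψ) = (ψ - (5/2))^3*f(ψ) = -13/7.
Order-3 pole: residue = g''(a)/2; g''(5/2) = 0, so the residue is 0.


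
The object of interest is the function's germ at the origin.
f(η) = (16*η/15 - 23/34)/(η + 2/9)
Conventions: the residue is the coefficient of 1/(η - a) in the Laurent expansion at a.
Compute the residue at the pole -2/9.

The residue is -4193/4590.

At the order-1 pole -2/9 set g(η) = (η - (-2/9))*f(η) = 16*η/15 - 23/34.
Simple pole: residue = g(a) at a = -2/9, which is -4193/4590.


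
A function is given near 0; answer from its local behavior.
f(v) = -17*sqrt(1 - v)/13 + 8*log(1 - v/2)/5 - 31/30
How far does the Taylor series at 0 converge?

Branch term (8/5)*log(1 - v/(2)): its argument vanishes at v = 2, a logarithmic branch point, modulus 2.
Branch term (-17/13)*sqrt(1 - v/(1)): its argument vanishes at v = 1, a square-root branch point, modulus 1.
The radius of convergence is the smallest modulus among the singular points: 1.

The radius of convergence is 1.


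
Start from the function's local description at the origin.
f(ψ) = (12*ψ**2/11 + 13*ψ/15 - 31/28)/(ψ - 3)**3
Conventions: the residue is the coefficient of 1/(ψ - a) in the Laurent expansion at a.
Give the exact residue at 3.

The residue is 12/11.

At the order-3 pole 3 set g(ψ) = (ψ - (3))^3*f(ψ) = 12*ψ**2/11 + 13*ψ/15 - 31/28.
Order-3 pole: residue = g''(a)/2; g''(3) = 24/11, so the residue is 12/11.


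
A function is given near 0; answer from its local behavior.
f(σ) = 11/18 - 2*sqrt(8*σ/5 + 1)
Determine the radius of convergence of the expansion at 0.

The radius of convergence is 5/8.

Branch term (-2)*sqrt(1 - σ/(-5/8)): its argument vanishes at σ = -5/8, a square-root branch point, modulus 5/8.
The radius of convergence is the smallest modulus among the singular points: 5/8.


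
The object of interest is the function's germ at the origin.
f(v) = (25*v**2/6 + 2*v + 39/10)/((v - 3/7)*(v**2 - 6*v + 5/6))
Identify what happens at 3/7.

The point is a pole of order 1.

The denominator factor v - 3/7 vanishes at 3/7 and appears to the power 1; the numerator there equals 1353/245, nonzero, and no other factor vanishes.
Hence a pole whose order is the multiplicity, 1.


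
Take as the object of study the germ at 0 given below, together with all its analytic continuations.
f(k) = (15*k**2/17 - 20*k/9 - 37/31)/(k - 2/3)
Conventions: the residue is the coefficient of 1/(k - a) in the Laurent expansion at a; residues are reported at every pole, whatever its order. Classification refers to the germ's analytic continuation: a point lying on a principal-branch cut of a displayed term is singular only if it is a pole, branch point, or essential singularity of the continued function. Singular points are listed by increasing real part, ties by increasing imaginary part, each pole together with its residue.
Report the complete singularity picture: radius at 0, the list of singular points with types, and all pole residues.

Radius of convergence at 0: 2/3.
At 2/3: a pole of order 1; residue -32483/14229.

Denominator factor (k - 2/3): pole of order 1 at 2/3, modulus 2/3.
The radius of convergence is the smallest modulus among the singular points: 2/3.
At the order-1 pole 2/3 set g(k) = (k - (2/3))*f(k) = 15*k**2/17 - 20*k/9 - 37/31.
Simple pole: residue = g(a) at a = 2/3, which is -32483/14229.
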